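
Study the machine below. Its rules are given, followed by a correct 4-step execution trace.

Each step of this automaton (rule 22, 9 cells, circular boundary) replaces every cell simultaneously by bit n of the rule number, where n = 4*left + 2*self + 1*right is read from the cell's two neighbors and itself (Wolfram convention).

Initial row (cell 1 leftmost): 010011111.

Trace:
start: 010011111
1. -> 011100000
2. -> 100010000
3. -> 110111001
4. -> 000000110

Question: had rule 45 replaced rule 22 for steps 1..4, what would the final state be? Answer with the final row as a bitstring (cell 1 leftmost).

(re-executing steps 1..4 under rule 45; state before step 1: 010011111)
1. -> 110010000
2. -> 100010110
3. -> 101011101
4. -> 011110011

011110011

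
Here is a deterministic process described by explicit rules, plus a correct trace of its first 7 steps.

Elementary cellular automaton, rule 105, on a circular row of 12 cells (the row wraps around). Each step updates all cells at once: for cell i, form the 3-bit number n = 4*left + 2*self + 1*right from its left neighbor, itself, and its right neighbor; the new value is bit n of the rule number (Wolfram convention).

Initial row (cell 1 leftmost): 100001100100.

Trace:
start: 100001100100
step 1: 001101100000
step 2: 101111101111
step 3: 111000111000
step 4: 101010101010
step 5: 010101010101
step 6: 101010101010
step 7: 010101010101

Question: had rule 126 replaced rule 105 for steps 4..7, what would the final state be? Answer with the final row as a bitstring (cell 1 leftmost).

(re-executing steps 4..7 under rule 126; state before step 4: 111000111000)
step 4: 101101101101
step 5: 111111111111
step 6: 000000000000
step 7: 000000000000

000000000000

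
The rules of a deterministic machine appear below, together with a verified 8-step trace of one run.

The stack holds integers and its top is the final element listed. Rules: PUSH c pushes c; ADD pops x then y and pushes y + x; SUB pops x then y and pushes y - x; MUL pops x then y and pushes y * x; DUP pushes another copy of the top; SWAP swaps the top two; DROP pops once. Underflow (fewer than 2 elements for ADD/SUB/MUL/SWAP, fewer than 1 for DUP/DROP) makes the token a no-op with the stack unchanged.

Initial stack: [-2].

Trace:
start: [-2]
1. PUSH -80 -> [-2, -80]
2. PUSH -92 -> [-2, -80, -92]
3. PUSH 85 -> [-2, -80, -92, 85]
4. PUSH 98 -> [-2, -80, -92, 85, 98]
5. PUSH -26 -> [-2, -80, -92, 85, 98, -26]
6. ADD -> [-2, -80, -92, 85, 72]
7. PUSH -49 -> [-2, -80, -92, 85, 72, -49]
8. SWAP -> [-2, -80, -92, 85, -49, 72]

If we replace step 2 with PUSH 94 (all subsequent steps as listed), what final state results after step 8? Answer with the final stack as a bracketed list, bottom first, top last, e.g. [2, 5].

(re-executing from step 2 with the substitution; state before step 2: [-2, -80])
2. PUSH 94 -> [-2, -80, 94]
3. PUSH 85 -> [-2, -80, 94, 85]
4. PUSH 98 -> [-2, -80, 94, 85, 98]
5. PUSH -26 -> [-2, -80, 94, 85, 98, -26]
6. ADD -> [-2, -80, 94, 85, 72]
7. PUSH -49 -> [-2, -80, 94, 85, 72, -49]
8. SWAP -> [-2, -80, 94, 85, -49, 72]

[-2, -80, 94, 85, -49, 72]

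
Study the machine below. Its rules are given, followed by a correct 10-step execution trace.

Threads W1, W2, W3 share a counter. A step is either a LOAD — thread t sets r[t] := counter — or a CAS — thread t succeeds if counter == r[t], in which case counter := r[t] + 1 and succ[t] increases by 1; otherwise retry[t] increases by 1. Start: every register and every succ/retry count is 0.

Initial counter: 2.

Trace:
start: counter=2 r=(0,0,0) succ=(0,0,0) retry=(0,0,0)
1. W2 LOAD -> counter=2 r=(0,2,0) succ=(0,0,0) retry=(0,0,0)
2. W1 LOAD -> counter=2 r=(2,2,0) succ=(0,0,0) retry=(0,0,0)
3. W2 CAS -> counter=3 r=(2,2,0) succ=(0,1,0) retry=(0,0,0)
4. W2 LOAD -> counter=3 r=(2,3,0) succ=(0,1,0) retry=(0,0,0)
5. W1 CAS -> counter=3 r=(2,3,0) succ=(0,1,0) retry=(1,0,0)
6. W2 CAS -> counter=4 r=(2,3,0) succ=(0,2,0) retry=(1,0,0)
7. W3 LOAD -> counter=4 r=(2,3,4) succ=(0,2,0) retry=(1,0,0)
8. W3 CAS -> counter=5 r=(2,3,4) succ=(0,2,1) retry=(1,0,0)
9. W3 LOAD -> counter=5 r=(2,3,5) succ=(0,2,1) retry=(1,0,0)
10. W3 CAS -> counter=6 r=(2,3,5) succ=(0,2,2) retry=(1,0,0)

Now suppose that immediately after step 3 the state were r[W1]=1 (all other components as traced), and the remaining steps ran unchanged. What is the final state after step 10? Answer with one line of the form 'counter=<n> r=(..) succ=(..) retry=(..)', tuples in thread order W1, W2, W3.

state after step 3 := counter=3 r=(1,2,0) succ=(0,1,0) retry=(0,0,0)
4. W2 LOAD -> counter=3 r=(1,3,0) succ=(0,1,0) retry=(0,0,0)
5. W1 CAS -> counter=3 r=(1,3,0) succ=(0,1,0) retry=(1,0,0)
6. W2 CAS -> counter=4 r=(1,3,0) succ=(0,2,0) retry=(1,0,0)
7. W3 LOAD -> counter=4 r=(1,3,4) succ=(0,2,0) retry=(1,0,0)
8. W3 CAS -> counter=5 r=(1,3,4) succ=(0,2,1) retry=(1,0,0)
9. W3 LOAD -> counter=5 r=(1,3,5) succ=(0,2,1) retry=(1,0,0)
10. W3 CAS -> counter=6 r=(1,3,5) succ=(0,2,2) retry=(1,0,0)

counter=6 r=(1,3,5) succ=(0,2,2) retry=(1,0,0)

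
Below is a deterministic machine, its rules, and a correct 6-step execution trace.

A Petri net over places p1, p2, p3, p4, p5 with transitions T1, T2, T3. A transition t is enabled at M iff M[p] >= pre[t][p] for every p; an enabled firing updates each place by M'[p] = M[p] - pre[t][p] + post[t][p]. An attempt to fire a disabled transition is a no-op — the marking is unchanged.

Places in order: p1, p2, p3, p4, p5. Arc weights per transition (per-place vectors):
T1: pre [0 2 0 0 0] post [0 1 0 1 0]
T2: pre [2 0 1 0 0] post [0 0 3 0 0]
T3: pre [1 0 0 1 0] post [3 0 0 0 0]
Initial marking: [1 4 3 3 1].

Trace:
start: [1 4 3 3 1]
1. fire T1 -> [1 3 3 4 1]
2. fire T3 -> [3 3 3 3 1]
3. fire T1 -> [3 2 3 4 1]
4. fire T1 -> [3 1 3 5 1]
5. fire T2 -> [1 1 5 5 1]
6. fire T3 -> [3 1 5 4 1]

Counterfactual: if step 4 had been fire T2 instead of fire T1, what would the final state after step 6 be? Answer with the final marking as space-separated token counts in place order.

(re-executing from step 4 with the substitution; state before step 4: [3 2 3 4 1])
4. fire T2 -> [1 2 5 4 1]
5. fire T2 -> [1 2 5 4 1]
6. fire T3 -> [3 2 5 3 1]

3 2 5 3 1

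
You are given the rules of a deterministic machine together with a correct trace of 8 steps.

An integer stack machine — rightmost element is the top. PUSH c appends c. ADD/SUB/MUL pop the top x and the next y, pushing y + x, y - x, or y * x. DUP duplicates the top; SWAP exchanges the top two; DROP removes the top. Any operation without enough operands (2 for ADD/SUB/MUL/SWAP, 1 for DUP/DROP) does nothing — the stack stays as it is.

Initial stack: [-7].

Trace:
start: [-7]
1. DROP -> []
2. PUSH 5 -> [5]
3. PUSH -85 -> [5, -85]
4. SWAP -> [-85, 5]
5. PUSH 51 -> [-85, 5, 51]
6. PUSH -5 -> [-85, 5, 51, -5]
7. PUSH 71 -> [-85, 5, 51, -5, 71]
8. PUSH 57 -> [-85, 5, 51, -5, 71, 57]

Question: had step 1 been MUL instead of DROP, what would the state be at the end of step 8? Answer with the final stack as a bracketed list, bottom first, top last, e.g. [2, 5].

[-7, -85, 5, 51, -5, 71, 57]

(re-executing from step 1 with the substitution; state before step 1: [-7])
1. MUL -> [-7]
2. PUSH 5 -> [-7, 5]
3. PUSH -85 -> [-7, 5, -85]
4. SWAP -> [-7, -85, 5]
5. PUSH 51 -> [-7, -85, 5, 51]
6. PUSH -5 -> [-7, -85, 5, 51, -5]
7. PUSH 71 -> [-7, -85, 5, 51, -5, 71]
8. PUSH 57 -> [-7, -85, 5, 51, -5, 71, 57]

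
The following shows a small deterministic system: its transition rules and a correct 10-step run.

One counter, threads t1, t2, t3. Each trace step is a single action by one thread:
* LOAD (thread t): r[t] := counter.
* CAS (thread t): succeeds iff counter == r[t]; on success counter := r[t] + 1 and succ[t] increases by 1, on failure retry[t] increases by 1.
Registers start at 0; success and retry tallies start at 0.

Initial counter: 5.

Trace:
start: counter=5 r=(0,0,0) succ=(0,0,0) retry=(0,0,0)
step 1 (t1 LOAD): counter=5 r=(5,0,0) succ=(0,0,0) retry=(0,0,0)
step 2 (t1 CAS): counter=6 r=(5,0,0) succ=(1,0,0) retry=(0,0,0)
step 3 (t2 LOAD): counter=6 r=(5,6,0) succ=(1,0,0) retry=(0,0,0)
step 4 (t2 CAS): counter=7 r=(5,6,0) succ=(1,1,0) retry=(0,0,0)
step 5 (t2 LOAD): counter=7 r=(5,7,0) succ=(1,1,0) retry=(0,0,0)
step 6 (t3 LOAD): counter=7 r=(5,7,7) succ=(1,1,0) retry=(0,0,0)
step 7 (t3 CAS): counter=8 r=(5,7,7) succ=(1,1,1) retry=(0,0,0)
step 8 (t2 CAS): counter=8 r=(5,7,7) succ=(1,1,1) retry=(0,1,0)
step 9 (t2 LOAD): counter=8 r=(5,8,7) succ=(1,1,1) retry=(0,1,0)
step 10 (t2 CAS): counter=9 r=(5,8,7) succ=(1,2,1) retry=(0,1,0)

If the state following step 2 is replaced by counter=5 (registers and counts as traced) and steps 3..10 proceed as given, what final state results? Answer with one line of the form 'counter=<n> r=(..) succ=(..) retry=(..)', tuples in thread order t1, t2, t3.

state after step 2 := counter=5 r=(5,0,0) succ=(1,0,0) retry=(0,0,0)
step 3 (t2 LOAD): counter=5 r=(5,5,0) succ=(1,0,0) retry=(0,0,0)
step 4 (t2 CAS): counter=6 r=(5,5,0) succ=(1,1,0) retry=(0,0,0)
step 5 (t2 LOAD): counter=6 r=(5,6,0) succ=(1,1,0) retry=(0,0,0)
step 6 (t3 LOAD): counter=6 r=(5,6,6) succ=(1,1,0) retry=(0,0,0)
step 7 (t3 CAS): counter=7 r=(5,6,6) succ=(1,1,1) retry=(0,0,0)
step 8 (t2 CAS): counter=7 r=(5,6,6) succ=(1,1,1) retry=(0,1,0)
step 9 (t2 LOAD): counter=7 r=(5,7,6) succ=(1,1,1) retry=(0,1,0)
step 10 (t2 CAS): counter=8 r=(5,7,6) succ=(1,2,1) retry=(0,1,0)

counter=8 r=(5,7,6) succ=(1,2,1) retry=(0,1,0)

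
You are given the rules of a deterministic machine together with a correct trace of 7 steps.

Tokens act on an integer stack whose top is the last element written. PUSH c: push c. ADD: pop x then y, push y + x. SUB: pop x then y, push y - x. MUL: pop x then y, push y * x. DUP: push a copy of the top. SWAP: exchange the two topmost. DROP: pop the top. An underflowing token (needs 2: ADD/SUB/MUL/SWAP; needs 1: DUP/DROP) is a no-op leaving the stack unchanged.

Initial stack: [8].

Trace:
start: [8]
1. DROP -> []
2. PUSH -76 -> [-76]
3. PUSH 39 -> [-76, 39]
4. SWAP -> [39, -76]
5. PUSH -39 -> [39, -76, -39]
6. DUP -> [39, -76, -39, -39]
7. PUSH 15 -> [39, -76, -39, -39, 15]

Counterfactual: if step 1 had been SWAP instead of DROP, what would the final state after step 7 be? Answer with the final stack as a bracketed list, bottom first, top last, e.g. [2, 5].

[8, 39, -76, -39, -39, 15]

(re-executing from step 1 with the substitution; state before step 1: [8])
1. SWAP -> [8]
2. PUSH -76 -> [8, -76]
3. PUSH 39 -> [8, -76, 39]
4. SWAP -> [8, 39, -76]
5. PUSH -39 -> [8, 39, -76, -39]
6. DUP -> [8, 39, -76, -39, -39]
7. PUSH 15 -> [8, 39, -76, -39, -39, 15]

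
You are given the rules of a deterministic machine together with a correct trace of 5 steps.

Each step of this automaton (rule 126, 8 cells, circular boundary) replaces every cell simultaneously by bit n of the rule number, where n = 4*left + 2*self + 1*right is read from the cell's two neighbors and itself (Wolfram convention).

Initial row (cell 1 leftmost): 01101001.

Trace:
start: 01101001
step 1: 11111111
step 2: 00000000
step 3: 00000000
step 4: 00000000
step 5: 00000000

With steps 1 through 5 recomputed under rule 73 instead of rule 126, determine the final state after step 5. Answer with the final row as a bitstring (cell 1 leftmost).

(re-executing steps 1..5 under rule 73; state before step 1: 01101001)
step 1: 01100000
step 2: 01101111
step 3: 01101001
step 4: 01100000
step 5: 01101111

01101111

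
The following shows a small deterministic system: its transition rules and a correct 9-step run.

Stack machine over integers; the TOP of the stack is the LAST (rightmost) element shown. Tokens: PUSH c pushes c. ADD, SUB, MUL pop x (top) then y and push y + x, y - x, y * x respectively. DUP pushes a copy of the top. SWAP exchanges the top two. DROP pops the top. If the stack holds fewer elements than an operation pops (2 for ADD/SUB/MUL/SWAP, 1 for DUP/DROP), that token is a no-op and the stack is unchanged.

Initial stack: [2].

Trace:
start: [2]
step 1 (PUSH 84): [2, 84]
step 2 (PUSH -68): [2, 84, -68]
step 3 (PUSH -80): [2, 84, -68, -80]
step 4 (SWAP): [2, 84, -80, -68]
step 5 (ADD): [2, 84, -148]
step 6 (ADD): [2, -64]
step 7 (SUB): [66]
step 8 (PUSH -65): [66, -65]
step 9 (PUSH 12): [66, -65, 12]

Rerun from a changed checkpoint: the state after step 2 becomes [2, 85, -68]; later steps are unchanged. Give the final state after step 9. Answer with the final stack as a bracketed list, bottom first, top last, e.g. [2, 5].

state after step 2 := [2, 85, -68]
step 3 (PUSH -80): [2, 85, -68, -80]
step 4 (SWAP): [2, 85, -80, -68]
step 5 (ADD): [2, 85, -148]
step 6 (ADD): [2, -63]
step 7 (SUB): [65]
step 8 (PUSH -65): [65, -65]
step 9 (PUSH 12): [65, -65, 12]

[65, -65, 12]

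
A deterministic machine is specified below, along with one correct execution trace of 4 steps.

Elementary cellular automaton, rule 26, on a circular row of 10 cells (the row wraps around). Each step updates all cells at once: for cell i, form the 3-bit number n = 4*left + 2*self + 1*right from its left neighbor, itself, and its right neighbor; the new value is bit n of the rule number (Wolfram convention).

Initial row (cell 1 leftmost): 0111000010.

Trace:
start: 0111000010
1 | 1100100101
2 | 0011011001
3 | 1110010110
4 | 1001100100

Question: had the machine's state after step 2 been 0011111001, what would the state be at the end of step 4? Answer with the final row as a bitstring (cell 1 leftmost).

1001001100

state after step 2 := 0011111001
3 | 1110000110
4 | 1001001100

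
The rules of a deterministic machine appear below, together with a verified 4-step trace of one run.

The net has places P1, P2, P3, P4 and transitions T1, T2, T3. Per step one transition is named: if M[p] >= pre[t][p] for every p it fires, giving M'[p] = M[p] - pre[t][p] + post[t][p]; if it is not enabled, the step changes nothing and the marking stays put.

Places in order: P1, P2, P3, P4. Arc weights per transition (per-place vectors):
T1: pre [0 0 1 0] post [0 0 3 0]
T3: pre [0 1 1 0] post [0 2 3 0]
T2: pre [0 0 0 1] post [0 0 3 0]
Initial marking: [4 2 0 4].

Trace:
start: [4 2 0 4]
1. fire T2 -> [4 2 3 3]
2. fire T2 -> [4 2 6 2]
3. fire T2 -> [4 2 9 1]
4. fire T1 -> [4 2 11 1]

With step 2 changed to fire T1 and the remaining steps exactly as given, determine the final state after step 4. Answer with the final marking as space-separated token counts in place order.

4 2 10 2

(re-executing from step 2 with the substitution; state before step 2: [4 2 3 3])
2. fire T1 -> [4 2 5 3]
3. fire T2 -> [4 2 8 2]
4. fire T1 -> [4 2 10 2]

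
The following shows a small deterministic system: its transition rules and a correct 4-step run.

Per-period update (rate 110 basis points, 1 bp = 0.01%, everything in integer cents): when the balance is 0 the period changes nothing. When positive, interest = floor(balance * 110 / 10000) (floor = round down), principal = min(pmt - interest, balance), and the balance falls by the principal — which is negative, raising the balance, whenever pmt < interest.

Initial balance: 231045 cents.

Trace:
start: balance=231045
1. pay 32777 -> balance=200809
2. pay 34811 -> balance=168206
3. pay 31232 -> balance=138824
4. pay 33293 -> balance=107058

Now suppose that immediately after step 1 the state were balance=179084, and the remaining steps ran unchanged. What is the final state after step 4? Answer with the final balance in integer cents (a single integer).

84607

state after step 1 := balance=179084
2. pay 34811 -> balance=146242
3. pay 31232 -> balance=116618
4. pay 33293 -> balance=84607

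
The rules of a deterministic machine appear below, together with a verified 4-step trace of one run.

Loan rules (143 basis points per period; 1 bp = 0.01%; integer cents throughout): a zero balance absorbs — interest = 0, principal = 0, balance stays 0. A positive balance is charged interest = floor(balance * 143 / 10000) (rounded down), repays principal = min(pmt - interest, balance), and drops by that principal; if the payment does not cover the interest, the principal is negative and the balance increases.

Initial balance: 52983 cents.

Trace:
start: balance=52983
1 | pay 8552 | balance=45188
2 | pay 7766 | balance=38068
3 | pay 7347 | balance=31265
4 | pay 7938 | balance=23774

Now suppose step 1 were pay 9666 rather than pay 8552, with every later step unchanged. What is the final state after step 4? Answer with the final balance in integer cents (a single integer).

22611

(re-executing from step 1 with the substitution; state before step 1: balance=52983)
1 | pay 9666 | balance=44074
2 | pay 7766 | balance=36938
3 | pay 7347 | balance=30119
4 | pay 7938 | balance=22611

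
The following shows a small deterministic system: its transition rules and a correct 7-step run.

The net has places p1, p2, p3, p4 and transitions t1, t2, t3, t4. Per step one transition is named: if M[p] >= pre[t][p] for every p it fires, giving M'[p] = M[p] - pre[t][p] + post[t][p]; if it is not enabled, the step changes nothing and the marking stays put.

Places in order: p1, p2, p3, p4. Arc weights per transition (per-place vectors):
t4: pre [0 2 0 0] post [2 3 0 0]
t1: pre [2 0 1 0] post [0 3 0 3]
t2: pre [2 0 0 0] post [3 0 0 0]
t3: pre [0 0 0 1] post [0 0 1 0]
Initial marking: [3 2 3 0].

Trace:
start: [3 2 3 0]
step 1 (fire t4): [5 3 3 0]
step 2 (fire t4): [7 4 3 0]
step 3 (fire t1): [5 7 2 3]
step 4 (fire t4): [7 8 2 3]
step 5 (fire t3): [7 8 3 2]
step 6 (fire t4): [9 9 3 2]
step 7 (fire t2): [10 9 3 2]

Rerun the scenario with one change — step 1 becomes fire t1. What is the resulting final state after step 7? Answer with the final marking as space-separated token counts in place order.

(re-executing from step 1 with the substitution; state before step 1: [3 2 3 0])
step 1 (fire t1): [1 5 2 3]
step 2 (fire t4): [3 6 2 3]
step 3 (fire t1): [1 9 1 6]
step 4 (fire t4): [3 10 1 6]
step 5 (fire t3): [3 10 2 5]
step 6 (fire t4): [5 11 2 5]
step 7 (fire t2): [6 11 2 5]

6 11 2 5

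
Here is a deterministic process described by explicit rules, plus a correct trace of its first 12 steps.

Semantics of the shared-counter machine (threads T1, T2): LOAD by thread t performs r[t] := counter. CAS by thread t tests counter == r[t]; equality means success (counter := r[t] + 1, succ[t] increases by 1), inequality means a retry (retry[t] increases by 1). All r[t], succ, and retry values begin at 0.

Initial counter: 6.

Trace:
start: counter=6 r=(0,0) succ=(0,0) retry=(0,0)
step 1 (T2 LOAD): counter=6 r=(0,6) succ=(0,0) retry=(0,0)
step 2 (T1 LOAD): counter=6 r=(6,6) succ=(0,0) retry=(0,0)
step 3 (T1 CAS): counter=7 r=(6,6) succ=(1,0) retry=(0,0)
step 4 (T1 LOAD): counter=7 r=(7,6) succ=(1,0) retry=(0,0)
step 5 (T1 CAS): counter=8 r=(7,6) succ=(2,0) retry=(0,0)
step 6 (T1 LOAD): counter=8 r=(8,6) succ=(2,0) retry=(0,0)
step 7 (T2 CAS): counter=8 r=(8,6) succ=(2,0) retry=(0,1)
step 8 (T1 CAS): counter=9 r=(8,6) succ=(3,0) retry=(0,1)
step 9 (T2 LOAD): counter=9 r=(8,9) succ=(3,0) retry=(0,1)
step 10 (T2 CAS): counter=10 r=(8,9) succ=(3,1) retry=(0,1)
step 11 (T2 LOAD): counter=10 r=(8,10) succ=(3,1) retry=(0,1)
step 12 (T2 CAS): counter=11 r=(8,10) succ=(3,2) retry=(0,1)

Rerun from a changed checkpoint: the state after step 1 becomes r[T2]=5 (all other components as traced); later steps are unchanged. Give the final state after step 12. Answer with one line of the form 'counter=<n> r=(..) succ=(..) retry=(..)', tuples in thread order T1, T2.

counter=11 r=(8,10) succ=(3,2) retry=(0,1)

state after step 1 := counter=6 r=(0,5) succ=(0,0) retry=(0,0)
step 2 (T1 LOAD): counter=6 r=(6,5) succ=(0,0) retry=(0,0)
step 3 (T1 CAS): counter=7 r=(6,5) succ=(1,0) retry=(0,0)
step 4 (T1 LOAD): counter=7 r=(7,5) succ=(1,0) retry=(0,0)
step 5 (T1 CAS): counter=8 r=(7,5) succ=(2,0) retry=(0,0)
step 6 (T1 LOAD): counter=8 r=(8,5) succ=(2,0) retry=(0,0)
step 7 (T2 CAS): counter=8 r=(8,5) succ=(2,0) retry=(0,1)
step 8 (T1 CAS): counter=9 r=(8,5) succ=(3,0) retry=(0,1)
step 9 (T2 LOAD): counter=9 r=(8,9) succ=(3,0) retry=(0,1)
step 10 (T2 CAS): counter=10 r=(8,9) succ=(3,1) retry=(0,1)
step 11 (T2 LOAD): counter=10 r=(8,10) succ=(3,1) retry=(0,1)
step 12 (T2 CAS): counter=11 r=(8,10) succ=(3,2) retry=(0,1)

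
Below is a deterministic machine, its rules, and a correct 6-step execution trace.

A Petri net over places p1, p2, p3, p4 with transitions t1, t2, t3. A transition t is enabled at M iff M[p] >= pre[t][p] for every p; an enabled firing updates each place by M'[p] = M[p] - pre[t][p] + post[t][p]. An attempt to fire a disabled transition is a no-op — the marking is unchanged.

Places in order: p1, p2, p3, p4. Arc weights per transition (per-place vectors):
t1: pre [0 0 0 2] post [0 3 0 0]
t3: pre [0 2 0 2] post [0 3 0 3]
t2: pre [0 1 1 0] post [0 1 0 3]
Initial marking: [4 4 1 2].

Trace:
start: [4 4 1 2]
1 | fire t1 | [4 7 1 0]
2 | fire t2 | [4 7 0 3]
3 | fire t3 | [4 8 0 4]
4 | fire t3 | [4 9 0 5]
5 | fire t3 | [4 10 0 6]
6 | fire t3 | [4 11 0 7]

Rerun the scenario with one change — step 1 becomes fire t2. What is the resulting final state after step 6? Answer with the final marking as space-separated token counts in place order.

4 8 0 9

(re-executing from step 1 with the substitution; state before step 1: [4 4 1 2])
1 | fire t2 | [4 4 0 5]
2 | fire t2 | [4 4 0 5]
3 | fire t3 | [4 5 0 6]
4 | fire t3 | [4 6 0 7]
5 | fire t3 | [4 7 0 8]
6 | fire t3 | [4 8 0 9]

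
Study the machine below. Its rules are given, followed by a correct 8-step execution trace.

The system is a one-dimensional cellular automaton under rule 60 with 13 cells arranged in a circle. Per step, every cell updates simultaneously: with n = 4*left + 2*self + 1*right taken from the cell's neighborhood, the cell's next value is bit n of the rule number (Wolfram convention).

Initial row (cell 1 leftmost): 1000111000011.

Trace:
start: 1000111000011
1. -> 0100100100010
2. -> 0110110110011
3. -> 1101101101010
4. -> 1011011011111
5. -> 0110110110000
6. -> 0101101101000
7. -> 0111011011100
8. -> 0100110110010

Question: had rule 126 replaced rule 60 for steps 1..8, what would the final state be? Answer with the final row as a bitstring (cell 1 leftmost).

0000000000000

(re-executing steps 1..8 under rule 126; state before step 1: 1000111000011)
1. -> 1101101100110
2. -> 1111111111111
3. -> 0000000000000
4. -> 0000000000000
5. -> 0000000000000
6. -> 0000000000000
7. -> 0000000000000
8. -> 0000000000000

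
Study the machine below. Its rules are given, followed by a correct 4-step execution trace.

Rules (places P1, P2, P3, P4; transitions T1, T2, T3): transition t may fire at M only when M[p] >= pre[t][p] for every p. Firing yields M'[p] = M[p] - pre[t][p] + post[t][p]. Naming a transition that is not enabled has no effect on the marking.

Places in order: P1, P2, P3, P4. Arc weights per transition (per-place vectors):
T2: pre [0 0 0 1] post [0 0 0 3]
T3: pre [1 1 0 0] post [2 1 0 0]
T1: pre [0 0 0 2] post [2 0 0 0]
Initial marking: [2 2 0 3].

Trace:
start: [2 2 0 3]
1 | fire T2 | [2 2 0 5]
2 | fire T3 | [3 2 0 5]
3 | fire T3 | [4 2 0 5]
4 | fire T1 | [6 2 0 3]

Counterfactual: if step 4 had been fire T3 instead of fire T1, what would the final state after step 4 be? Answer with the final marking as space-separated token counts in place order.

(re-executing from step 4 with the substitution; state before step 4: [4 2 0 5])
4 | fire T3 | [5 2 0 5]

5 2 0 5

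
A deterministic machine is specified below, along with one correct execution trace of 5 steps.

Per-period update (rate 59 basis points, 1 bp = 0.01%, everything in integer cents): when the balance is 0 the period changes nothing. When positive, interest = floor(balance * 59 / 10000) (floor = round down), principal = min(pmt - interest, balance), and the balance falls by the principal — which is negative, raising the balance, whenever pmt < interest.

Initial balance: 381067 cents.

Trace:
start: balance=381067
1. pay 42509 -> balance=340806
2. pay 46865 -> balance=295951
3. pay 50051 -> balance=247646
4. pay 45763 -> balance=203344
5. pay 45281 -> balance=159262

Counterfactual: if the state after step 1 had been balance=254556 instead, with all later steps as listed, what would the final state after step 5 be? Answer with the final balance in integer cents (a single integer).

70958

state after step 1 := balance=254556
2. pay 46865 -> balance=209192
3. pay 50051 -> balance=160375
4. pay 45763 -> balance=115558
5. pay 45281 -> balance=70958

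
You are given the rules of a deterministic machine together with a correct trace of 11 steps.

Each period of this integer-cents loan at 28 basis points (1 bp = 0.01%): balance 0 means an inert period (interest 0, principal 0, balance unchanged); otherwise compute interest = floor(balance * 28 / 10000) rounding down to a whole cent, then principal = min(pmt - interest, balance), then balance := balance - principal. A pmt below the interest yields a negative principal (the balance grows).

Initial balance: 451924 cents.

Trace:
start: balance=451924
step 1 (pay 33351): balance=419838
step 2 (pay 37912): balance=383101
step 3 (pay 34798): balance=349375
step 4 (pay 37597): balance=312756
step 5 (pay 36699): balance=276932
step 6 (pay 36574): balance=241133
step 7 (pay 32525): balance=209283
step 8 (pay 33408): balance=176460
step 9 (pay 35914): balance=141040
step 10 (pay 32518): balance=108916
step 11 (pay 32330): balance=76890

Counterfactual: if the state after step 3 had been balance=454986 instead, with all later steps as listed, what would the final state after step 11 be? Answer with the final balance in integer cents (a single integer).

184890

state after step 3 := balance=454986
step 4 (pay 37597): balance=418662
step 5 (pay 36699): balance=383135
step 6 (pay 36574): balance=347633
step 7 (pay 32525): balance=316081
step 8 (pay 33408): balance=283558
step 9 (pay 35914): balance=248437
step 10 (pay 32518): balance=216614
step 11 (pay 32330): balance=184890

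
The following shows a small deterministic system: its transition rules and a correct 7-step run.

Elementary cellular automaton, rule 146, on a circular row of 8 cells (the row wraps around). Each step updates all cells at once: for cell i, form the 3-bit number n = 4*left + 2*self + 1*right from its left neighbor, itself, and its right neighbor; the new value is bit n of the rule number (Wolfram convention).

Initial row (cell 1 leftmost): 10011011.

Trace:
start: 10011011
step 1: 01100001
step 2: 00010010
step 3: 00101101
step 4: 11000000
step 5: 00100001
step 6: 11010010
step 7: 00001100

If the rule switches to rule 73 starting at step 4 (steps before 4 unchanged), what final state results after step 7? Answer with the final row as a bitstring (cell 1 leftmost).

00001100

(re-executing steps 4..7 under rule 73; state before step 4: 00101101)
step 4: 00001100
step 5: 11101101
step 6: 00101101
step 7: 00001100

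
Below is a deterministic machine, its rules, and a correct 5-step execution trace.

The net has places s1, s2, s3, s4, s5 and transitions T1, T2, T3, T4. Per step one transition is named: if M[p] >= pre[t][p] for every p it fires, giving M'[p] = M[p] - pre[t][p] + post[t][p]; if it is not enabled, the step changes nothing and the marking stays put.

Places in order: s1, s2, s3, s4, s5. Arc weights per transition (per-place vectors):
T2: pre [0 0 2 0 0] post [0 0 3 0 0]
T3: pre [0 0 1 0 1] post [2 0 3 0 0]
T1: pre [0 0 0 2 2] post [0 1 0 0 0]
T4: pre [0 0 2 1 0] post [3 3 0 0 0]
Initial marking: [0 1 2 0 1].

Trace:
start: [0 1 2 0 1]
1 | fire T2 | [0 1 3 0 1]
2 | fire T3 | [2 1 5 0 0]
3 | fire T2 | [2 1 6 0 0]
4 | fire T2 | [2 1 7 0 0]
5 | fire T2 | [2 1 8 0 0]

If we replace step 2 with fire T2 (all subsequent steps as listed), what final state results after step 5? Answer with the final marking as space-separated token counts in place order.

(re-executing from step 2 with the substitution; state before step 2: [0 1 3 0 1])
2 | fire T2 | [0 1 4 0 1]
3 | fire T2 | [0 1 5 0 1]
4 | fire T2 | [0 1 6 0 1]
5 | fire T2 | [0 1 7 0 1]

0 1 7 0 1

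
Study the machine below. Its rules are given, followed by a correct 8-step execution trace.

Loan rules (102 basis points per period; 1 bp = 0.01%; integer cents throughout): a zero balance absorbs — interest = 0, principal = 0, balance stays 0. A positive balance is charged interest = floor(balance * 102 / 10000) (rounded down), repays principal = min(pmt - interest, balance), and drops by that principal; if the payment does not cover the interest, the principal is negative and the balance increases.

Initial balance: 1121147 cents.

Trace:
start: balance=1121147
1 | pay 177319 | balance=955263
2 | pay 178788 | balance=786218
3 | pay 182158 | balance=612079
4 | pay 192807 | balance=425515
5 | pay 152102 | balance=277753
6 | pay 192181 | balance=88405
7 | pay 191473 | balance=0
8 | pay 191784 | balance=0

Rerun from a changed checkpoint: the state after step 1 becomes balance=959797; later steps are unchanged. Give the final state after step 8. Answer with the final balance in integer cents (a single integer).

state after step 1 := balance=959797
2 | pay 178788 | balance=790798
3 | pay 182158 | balance=616706
4 | pay 192807 | balance=430189
5 | pay 152102 | balance=282474
6 | pay 192181 | balance=93174
7 | pay 191473 | balance=0
8 | pay 191784 | balance=0

0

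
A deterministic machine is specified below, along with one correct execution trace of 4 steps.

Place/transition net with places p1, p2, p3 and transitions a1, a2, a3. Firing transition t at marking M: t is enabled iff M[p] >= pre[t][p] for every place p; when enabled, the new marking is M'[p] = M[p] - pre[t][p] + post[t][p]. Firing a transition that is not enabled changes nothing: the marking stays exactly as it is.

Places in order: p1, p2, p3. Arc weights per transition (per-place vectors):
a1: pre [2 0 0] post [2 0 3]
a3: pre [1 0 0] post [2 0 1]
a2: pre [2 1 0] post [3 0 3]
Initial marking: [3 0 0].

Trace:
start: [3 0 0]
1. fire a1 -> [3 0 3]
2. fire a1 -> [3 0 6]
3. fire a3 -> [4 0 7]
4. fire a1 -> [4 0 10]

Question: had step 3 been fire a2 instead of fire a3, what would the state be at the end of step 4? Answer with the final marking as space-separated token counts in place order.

3 0 9

(re-executing from step 3 with the substitution; state before step 3: [3 0 6])
3. fire a2 -> [3 0 6]
4. fire a1 -> [3 0 9]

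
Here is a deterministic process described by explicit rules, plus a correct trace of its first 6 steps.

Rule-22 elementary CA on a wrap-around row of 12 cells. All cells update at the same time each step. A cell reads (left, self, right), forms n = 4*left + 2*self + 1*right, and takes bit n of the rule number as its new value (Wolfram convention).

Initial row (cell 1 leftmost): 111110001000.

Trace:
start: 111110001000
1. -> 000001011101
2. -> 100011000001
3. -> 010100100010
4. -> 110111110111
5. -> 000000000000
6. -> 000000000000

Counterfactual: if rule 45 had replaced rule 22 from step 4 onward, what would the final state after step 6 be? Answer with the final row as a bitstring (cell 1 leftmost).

010110100000

(re-executing steps 4..6 under rule 45; state before step 4: 010100100010)
4. -> 011100101010
5. -> 010000111110
6. -> 010110100000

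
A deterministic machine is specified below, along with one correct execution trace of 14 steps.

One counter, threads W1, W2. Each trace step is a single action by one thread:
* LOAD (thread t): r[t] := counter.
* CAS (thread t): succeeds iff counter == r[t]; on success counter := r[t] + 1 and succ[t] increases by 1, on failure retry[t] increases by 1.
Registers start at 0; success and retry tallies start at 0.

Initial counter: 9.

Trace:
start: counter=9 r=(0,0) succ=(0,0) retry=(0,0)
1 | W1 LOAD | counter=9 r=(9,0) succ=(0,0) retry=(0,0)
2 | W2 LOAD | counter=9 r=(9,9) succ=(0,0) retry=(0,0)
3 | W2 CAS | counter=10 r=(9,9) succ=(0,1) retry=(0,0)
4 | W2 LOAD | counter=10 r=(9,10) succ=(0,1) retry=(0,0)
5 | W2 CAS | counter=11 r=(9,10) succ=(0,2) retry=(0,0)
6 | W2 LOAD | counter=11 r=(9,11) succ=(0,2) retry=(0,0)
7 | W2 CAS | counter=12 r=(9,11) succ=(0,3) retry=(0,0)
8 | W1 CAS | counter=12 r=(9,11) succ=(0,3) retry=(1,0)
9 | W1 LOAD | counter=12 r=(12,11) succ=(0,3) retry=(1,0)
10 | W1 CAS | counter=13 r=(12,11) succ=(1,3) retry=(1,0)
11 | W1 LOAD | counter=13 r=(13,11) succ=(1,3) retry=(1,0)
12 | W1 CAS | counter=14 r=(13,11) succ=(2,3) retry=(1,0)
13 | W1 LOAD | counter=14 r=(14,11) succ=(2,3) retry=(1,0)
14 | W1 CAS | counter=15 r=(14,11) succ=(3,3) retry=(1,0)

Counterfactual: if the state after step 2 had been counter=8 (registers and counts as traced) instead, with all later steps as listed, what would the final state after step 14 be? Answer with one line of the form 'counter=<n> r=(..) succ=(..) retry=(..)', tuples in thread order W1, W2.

counter=13 r=(12,9) succ=(3,2) retry=(1,1)

state after step 2 := counter=8 r=(9,9) succ=(0,0) retry=(0,0)
3 | W2 CAS | counter=8 r=(9,9) succ=(0,0) retry=(0,1)
4 | W2 LOAD | counter=8 r=(9,8) succ=(0,0) retry=(0,1)
5 | W2 CAS | counter=9 r=(9,8) succ=(0,1) retry=(0,1)
6 | W2 LOAD | counter=9 r=(9,9) succ=(0,1) retry=(0,1)
7 | W2 CAS | counter=10 r=(9,9) succ=(0,2) retry=(0,1)
8 | W1 CAS | counter=10 r=(9,9) succ=(0,2) retry=(1,1)
9 | W1 LOAD | counter=10 r=(10,9) succ=(0,2) retry=(1,1)
10 | W1 CAS | counter=11 r=(10,9) succ=(1,2) retry=(1,1)
11 | W1 LOAD | counter=11 r=(11,9) succ=(1,2) retry=(1,1)
12 | W1 CAS | counter=12 r=(11,9) succ=(2,2) retry=(1,1)
13 | W1 LOAD | counter=12 r=(12,9) succ=(2,2) retry=(1,1)
14 | W1 CAS | counter=13 r=(12,9) succ=(3,2) retry=(1,1)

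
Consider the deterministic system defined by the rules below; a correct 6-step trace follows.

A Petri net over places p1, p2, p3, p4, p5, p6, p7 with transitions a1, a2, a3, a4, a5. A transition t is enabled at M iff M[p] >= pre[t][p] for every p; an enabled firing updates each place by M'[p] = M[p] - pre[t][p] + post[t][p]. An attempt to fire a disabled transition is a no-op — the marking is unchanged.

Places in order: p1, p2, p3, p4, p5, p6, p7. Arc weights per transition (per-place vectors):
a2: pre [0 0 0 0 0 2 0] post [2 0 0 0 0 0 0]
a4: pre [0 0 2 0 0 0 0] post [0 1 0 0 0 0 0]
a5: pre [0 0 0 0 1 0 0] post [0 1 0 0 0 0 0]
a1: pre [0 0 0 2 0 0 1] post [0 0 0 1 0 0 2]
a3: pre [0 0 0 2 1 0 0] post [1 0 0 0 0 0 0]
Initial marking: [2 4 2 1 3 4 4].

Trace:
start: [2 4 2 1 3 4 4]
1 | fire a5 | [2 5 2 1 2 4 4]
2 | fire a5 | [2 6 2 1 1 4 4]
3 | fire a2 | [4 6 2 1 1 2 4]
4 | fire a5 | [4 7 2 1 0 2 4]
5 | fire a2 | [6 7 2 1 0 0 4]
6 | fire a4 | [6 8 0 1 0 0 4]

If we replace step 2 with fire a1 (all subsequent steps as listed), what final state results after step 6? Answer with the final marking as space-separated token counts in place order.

(re-executing from step 2 with the substitution; state before step 2: [2 5 2 1 2 4 4])
2 | fire a1 | [2 5 2 1 2 4 4]
3 | fire a2 | [4 5 2 1 2 2 4]
4 | fire a5 | [4 6 2 1 1 2 4]
5 | fire a2 | [6 6 2 1 1 0 4]
6 | fire a4 | [6 7 0 1 1 0 4]

6 7 0 1 1 0 4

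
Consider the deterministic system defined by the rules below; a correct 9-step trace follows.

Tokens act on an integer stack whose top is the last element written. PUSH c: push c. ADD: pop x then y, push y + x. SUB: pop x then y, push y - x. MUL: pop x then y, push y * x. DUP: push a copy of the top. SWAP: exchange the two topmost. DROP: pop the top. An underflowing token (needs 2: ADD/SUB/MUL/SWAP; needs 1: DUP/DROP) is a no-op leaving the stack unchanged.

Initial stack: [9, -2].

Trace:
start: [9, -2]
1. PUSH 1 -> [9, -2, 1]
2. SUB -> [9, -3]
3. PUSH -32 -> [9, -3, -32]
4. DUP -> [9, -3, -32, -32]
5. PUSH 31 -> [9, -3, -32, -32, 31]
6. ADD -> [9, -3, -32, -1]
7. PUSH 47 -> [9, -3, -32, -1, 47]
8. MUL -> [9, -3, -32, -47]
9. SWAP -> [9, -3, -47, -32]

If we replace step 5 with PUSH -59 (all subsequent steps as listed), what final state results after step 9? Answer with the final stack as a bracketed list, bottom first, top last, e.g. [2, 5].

[9, -3, -4277, -32]

(re-executing from step 5 with the substitution; state before step 5: [9, -3, -32, -32])
5. PUSH -59 -> [9, -3, -32, -32, -59]
6. ADD -> [9, -3, -32, -91]
7. PUSH 47 -> [9, -3, -32, -91, 47]
8. MUL -> [9, -3, -32, -4277]
9. SWAP -> [9, -3, -4277, -32]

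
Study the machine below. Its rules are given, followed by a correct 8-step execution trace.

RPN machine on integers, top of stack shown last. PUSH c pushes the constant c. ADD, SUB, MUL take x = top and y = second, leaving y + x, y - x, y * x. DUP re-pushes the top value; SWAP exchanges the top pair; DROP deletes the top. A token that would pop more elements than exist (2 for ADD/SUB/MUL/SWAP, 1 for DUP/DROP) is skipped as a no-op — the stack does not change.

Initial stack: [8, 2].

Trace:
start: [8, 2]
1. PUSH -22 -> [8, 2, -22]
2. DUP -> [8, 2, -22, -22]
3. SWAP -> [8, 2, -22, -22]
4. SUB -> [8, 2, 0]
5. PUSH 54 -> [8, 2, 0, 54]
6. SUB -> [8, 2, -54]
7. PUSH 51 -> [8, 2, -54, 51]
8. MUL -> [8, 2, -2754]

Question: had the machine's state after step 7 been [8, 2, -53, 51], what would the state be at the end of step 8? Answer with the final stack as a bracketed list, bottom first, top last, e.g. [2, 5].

[8, 2, -2703]

state after step 7 := [8, 2, -53, 51]
8. MUL -> [8, 2, -2703]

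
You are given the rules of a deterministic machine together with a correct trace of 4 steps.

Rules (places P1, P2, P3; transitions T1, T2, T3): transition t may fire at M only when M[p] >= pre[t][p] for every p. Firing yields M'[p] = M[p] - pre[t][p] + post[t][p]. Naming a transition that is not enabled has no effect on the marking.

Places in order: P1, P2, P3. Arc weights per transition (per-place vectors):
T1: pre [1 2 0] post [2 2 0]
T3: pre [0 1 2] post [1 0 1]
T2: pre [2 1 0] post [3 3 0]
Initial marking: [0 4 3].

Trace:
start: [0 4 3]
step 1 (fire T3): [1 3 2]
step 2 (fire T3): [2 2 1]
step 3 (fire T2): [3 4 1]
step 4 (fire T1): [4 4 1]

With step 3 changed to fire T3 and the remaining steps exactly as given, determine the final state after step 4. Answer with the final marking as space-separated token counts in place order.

(re-executing from step 3 with the substitution; state before step 3: [2 2 1])
step 3 (fire T3): [2 2 1]
step 4 (fire T1): [3 2 1]

3 2 1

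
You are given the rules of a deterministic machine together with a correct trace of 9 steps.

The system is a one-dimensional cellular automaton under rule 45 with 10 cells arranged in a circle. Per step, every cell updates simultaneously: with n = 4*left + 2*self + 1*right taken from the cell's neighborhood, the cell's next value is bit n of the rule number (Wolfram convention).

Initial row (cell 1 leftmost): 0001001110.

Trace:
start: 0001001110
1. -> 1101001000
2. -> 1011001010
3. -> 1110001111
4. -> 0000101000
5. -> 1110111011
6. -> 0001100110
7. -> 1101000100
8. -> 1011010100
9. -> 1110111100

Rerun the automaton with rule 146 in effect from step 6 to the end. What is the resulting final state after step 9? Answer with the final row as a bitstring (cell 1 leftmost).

0000000000

(re-executing steps 6..9 under rule 146; state before step 6: 1110111011)
6. -> 1100010001
7. -> 1010101010
8. -> 0000000000
9. -> 0000000000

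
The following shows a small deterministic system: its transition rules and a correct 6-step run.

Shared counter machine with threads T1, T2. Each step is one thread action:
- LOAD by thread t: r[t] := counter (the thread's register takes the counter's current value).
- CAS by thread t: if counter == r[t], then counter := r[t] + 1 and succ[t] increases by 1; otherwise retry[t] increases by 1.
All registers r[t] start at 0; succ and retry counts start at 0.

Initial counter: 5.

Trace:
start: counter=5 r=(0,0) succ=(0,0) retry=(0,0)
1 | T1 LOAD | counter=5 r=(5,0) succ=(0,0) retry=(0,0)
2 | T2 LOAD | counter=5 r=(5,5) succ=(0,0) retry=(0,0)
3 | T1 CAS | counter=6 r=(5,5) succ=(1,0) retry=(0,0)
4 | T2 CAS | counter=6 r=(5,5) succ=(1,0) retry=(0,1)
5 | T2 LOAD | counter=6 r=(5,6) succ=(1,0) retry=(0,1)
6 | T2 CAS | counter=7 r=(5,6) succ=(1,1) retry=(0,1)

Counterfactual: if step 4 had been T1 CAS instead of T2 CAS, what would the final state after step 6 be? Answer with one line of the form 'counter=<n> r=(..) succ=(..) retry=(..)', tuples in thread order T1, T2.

(re-executing from step 4 with the substitution; state before step 4: counter=6 r=(5,5) succ=(1,0) retry=(0,0))
4 | T1 CAS | counter=6 r=(5,5) succ=(1,0) retry=(1,0)
5 | T2 LOAD | counter=6 r=(5,6) succ=(1,0) retry=(1,0)
6 | T2 CAS | counter=7 r=(5,6) succ=(1,1) retry=(1,0)

counter=7 r=(5,6) succ=(1,1) retry=(1,0)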